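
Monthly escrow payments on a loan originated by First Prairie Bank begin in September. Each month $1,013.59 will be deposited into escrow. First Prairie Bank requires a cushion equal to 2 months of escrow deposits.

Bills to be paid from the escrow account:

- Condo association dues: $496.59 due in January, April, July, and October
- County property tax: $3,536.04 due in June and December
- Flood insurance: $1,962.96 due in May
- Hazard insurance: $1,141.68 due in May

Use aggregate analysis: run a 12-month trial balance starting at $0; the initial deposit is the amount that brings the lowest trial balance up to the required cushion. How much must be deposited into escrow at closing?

$3,557.77

Cushion = 2 × $1,013.59 = $2,027.18
Trial balance (start $0, +$1,013.59 each month, − disbursements):
  Sep: +$1,013.59 → $1,013.59
  Oct: +$1,013.59 − $496.59 → $1,530.59
  Nov: +$1,013.59 → $2,544.18
  Dec: +$1,013.59 − $3,536.04 → $21.73
  Jan: +$1,013.59 − $496.59 → $538.73
  Feb: +$1,013.59 → $1,552.32
  Mar: +$1,013.59 → $2,565.91
  Apr: +$1,013.59 − $496.59 → $3,082.91
  May: +$1,013.59 − $3,104.64 → $991.86
  Jun: +$1,013.59 − $3,536.04 → -$1,530.59
  Jul: +$1,013.59 − $496.59 → -$1,013.59
  Aug: +$1,013.59 → $0.00
Lowest trial balance = -$1,530.59 (Jun)
Initial deposit = cushion − low point = $2,027.18 − (-$1,530.59) = $3,557.77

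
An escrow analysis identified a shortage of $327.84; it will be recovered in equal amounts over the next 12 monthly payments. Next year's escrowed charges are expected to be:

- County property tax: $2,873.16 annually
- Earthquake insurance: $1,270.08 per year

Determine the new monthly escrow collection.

$372.59

County property tax = $2,873.16 per year
Earthquake insurance = $1,270.08 per year
Combined annual = $4,143.24
Base monthly escrow = $4,143.24 / 12 = $345.27
Monthly shortage recovery: $327.84 / 12 = $27.32
New monthly escrow = $345.27 + $27.32 = $372.59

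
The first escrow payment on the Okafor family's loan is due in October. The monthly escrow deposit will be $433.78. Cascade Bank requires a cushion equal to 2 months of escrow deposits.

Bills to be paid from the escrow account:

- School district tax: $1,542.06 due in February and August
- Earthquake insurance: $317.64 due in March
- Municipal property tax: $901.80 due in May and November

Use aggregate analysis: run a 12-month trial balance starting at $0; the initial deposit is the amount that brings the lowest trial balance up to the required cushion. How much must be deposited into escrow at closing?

$1,301.34

Cushion = 2 × $433.78 = $867.56
Trial balance (start $0, +$433.78 each month, − disbursements):
  Oct: +$433.78 → $433.78
  Nov: +$433.78 − $901.80 → -$34.24
  Dec: +$433.78 → $399.54
  Jan: +$433.78 → $833.32
  Feb: +$433.78 − $1,542.06 → -$274.96
  Mar: +$433.78 − $317.64 → -$158.82
  Apr: +$433.78 → $274.96
  May: +$433.78 − $901.80 → -$193.06
  Jun: +$433.78 → $240.72
  Jul: +$433.78 → $674.50
  Aug: +$433.78 − $1,542.06 → -$433.78
  Sep: +$433.78 → $0.00
Lowest trial balance = -$433.78 (Aug)
Initial deposit = cushion − low point = $867.56 − (-$433.78) = $1,301.34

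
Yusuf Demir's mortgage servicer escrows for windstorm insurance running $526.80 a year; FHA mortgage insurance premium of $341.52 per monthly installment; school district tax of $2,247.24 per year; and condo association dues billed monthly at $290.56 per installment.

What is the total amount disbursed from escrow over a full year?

$10,359.00

Windstorm insurance: $526.80 per year
FHA mortgage insurance premium: $341.52 × 12 = $4,098.24 per year
School district tax: $2,247.24 per year
Condo association dues: $290.56 × 12 = $3,486.72 per year
Total annual escrow = $526.80 + $4,098.24 + $2,247.24 + $3,486.72 = $10,359.00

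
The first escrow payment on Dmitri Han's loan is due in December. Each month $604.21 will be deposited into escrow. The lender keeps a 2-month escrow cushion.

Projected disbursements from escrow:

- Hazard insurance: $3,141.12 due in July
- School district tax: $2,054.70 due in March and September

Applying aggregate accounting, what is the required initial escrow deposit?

Cushion = 2 × $604.21 = $1,208.42
Trial balance (start $0, +$604.21 each month, − disbursements):
  Dec: +$604.21 → $604.21
  Jan: +$604.21 → $1,208.42
  Feb: +$604.21 → $1,812.63
  Mar: +$604.21 − $2,054.70 → $362.14
  Apr: +$604.21 → $966.35
  May: +$604.21 → $1,570.56
  Jun: +$604.21 → $2,174.77
  Jul: +$604.21 − $3,141.12 → -$362.14
  Aug: +$604.21 → $242.07
  Sep: +$604.21 − $2,054.70 → -$1,208.42
  Oct: +$604.21 → -$604.21
  Nov: +$604.21 → $0.00
Lowest trial balance = -$1,208.42 (Sep)
Initial deposit = cushion − low point = $1,208.42 − (-$1,208.42) = $2,416.84

$2,416.84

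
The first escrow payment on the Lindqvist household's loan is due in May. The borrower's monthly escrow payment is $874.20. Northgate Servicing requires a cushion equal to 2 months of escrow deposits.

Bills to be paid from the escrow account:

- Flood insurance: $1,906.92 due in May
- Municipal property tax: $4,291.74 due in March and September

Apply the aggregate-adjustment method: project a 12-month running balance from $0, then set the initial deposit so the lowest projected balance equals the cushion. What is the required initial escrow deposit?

Cushion = 2 × $874.20 = $1,748.40
Trial balance (start $0, +$874.20 each month, − disbursements):
  May: +$874.20 − $1,906.92 → -$1,032.72
  Jun: +$874.20 → -$158.52
  Jul: +$874.20 → $715.68
  Aug: +$874.20 → $1,589.88
  Sep: +$874.20 − $4,291.74 → -$1,827.66
  Oct: +$874.20 → -$953.46
  Nov: +$874.20 → -$79.26
  Dec: +$874.20 → $794.94
  Jan: +$874.20 → $1,669.14
  Feb: +$874.20 → $2,543.34
  Mar: +$874.20 − $4,291.74 → -$874.20
  Apr: +$874.20 → $0.00
Lowest trial balance = -$1,827.66 (Sep)
Initial deposit = cushion − low point = $1,748.40 − (-$1,827.66) = $3,576.06

$3,576.06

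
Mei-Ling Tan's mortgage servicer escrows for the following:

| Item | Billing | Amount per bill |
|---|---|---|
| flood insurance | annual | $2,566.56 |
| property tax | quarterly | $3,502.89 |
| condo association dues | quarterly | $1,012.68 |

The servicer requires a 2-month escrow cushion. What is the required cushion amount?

$3,438.14

Flood insurance = $2,566.56/yr
Property tax = $3,502.89 × 4 = $14,011.56/yr
Condo association dues = $1,012.68 × 4 = $4,050.72/yr
Total per year = $2,566.56 + $14,011.56 + $4,050.72 = $20,628.84
Monthly escrow = $20,628.84 / 12 = $1,719.07
Reserve = 2 × $1,719.07 = $3,438.14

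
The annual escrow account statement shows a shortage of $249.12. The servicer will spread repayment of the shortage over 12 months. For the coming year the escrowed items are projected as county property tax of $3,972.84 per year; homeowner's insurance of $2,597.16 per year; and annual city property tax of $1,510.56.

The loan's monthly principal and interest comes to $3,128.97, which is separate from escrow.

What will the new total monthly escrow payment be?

$694.14

County property tax — $3,972.84 per year
Homeowner's insurance — $2,597.16 per year
City property tax — $1,510.56 per year
Combined annual = $3,972.84 + $2,597.16 + $1,510.56 = $8,080.56
Monthly escrow = $8,080.56 / 12 = $673.38
Shortage spread = $249.12 / 12 = $20.76/mo
Adjusted monthly = $673.38 + $20.76 = $694.14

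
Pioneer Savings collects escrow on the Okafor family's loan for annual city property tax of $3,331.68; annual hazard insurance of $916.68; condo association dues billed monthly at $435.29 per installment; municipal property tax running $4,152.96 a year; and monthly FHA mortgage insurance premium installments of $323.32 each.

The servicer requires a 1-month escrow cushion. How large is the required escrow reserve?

City property tax — $3,331.68
Hazard insurance — $916.68
Condo association dues — $435.29 × 12 = $5,223.48
Municipal property tax — $4,152.96
FHA mortgage insurance premium — $323.32 × 12 = $3,879.84
Combined annual = $3,331.68 + $916.68 + $5,223.48 + $4,152.96 + $3,879.84 = $17,504.64
Monthly escrow = $17,504.64 / 12 = $1,458.72
Cushion = 1 × $1,458.72 = $1,458.72

$1,458.72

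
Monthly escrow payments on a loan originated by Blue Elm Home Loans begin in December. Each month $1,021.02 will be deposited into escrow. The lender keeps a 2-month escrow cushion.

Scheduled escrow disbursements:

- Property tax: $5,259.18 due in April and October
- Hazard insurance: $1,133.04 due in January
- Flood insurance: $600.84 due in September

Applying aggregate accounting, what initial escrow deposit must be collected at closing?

$3,329.16

Cushion = 2 × $1,021.02 = $2,042.04
Trial balance (start $0, +$1,021.02 each month, − disbursements):
  Dec: +$1,021.02 → $1,021.02
  Jan: +$1,021.02 − $1,133.04 → $909.00
  Feb: +$1,021.02 → $1,930.02
  Mar: +$1,021.02 → $2,951.04
  Apr: +$1,021.02 − $5,259.18 → -$1,287.12
  May: +$1,021.02 → -$266.10
  Jun: +$1,021.02 → $754.92
  Jul: +$1,021.02 → $1,775.94
  Aug: +$1,021.02 → $2,796.96
  Sep: +$1,021.02 − $600.84 → $3,217.14
  Oct: +$1,021.02 − $5,259.18 → -$1,021.02
  Nov: +$1,021.02 → $0.00
Lowest trial balance = -$1,287.12 (Apr)
Initial deposit = cushion − low point = $2,042.04 − (-$1,287.12) = $3,329.16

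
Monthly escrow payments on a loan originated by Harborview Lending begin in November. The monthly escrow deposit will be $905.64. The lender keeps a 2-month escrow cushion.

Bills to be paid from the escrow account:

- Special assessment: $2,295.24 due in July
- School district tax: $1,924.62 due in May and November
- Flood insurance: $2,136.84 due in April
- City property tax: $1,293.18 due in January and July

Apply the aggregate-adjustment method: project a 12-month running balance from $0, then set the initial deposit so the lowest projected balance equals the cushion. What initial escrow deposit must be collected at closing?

Cushion = 2 × $905.64 = $1,811.28
Trial balance (start $0, +$905.64 each month, − disbursements):
  Nov: +$905.64 − $1,924.62 → -$1,018.98
  Dec: +$905.64 → -$113.34
  Jan: +$905.64 − $1,293.18 → -$500.88
  Feb: +$905.64 → $404.76
  Mar: +$905.64 → $1,310.40
  Apr: +$905.64 − $2,136.84 → $79.20
  May: +$905.64 − $1,924.62 → -$939.78
  Jun: +$905.64 → -$34.14
  Jul: +$905.64 − $3,588.42 → -$2,716.92
  Aug: +$905.64 → -$1,811.28
  Sep: +$905.64 → -$905.64
  Oct: +$905.64 → $0.00
Lowest trial balance = -$2,716.92 (Jul)
Initial deposit = cushion − low point = $1,811.28 − (-$2,716.92) = $4,528.20

$4,528.20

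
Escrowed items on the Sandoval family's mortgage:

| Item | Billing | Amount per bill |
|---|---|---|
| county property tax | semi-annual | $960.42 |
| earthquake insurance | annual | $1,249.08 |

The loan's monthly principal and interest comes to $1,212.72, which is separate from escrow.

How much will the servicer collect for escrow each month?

County property tax — $960.42 × 2 = $1,920.84 annually
Earthquake insurance — $1,249.08 annually
Annual escrow total = $1,920.84 + $1,249.08 = $3,169.92
Base monthly escrow = $3,169.92 / 12 = $264.16

$264.16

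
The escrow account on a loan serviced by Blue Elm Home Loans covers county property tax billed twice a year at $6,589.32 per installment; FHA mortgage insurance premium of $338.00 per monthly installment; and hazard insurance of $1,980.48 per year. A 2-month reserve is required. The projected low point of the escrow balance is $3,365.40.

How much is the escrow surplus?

County property tax: $6,589.32 × 2 = $13,178.64 annually
FHA mortgage insurance premium: $338.00 × 12 = $4,056.00 annually
Hazard insurance: $1,980.48 annually
Yearly total = $19,215.12
Monthly escrow = $19,215.12 / 12 = $1,601.26
Required cushion = 2 × $1,601.26 = $3,202.52
Excess over cushion: $3,365.40 − $3,202.52 = $162.88

$162.88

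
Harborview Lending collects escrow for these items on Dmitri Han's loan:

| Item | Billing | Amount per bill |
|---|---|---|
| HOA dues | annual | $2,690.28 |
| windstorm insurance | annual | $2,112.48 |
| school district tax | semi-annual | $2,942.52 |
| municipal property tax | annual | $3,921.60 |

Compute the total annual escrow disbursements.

$14,609.40

HOA dues: $2,690.28 annually
Windstorm insurance: $2,112.48 annually
School district tax: $2,942.52 × 2 = $5,885.04 annually
Municipal property tax: $3,921.60 annually
Combined annual = $2,690.28 + $2,112.48 + $5,885.04 + $3,921.60 = $14,609.40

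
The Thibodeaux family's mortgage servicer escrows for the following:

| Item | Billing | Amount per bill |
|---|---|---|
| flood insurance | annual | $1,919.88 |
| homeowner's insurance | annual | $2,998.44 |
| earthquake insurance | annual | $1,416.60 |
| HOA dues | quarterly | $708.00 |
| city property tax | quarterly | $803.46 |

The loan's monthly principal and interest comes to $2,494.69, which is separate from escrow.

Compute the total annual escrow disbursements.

$12,380.76

Flood insurance — $1,919.88 per year
Homeowner's insurance — $2,998.44 per year
Earthquake insurance — $1,416.60 per year
HOA dues — $708.00 × 4 = $2,832.00 per year
City property tax — $803.46 × 4 = $3,213.84 per year
Yearly total = $12,380.76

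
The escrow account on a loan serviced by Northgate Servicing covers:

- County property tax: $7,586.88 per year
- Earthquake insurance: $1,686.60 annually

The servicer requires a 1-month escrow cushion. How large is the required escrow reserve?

$772.79

County property tax — $7,586.88
Earthquake insurance — $1,686.60
Total per year = $9,273.48
Monthly = $9,273.48 ÷ 12 = $772.79
Required cushion = 1 × $772.79 = $772.79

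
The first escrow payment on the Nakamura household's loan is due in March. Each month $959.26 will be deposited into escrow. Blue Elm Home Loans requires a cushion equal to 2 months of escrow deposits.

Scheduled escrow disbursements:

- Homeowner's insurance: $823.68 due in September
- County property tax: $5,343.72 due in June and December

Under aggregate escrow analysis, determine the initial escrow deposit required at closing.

Cushion = 2 × $959.26 = $1,918.52
Trial balance (start $0, +$959.26 each month, − disbursements):
  Mar: +$959.26 → $959.26
  Apr: +$959.26 → $1,918.52
  May: +$959.26 → $2,877.78
  Jun: +$959.26 − $5,343.72 → -$1,506.68
  Jul: +$959.26 → -$547.42
  Aug: +$959.26 → $411.84
  Sep: +$959.26 − $823.68 → $547.42
  Oct: +$959.26 → $1,506.68
  Nov: +$959.26 → $2,465.94
  Dec: +$959.26 − $5,343.72 → -$1,918.52
  Jan: +$959.26 → -$959.26
  Feb: +$959.26 → $0.00
Lowest trial balance = -$1,918.52 (Dec)
Initial deposit = cushion − low point = $1,918.52 − (-$1,918.52) = $3,837.04

$3,837.04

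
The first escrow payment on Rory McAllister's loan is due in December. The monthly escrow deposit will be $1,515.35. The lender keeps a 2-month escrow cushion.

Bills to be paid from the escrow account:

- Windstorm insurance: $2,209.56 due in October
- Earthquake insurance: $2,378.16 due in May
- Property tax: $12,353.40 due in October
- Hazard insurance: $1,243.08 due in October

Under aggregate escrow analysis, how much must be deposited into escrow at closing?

$4,546.05

Cushion = 2 × $1,515.35 = $3,030.70
Trial balance (start $0, +$1,515.35 each month, − disbursements):
  Dec: +$1,515.35 → $1,515.35
  Jan: +$1,515.35 → $3,030.70
  Feb: +$1,515.35 → $4,546.05
  Mar: +$1,515.35 → $6,061.40
  Apr: +$1,515.35 → $7,576.75
  May: +$1,515.35 − $2,378.16 → $6,713.94
  Jun: +$1,515.35 → $8,229.29
  Jul: +$1,515.35 → $9,744.64
  Aug: +$1,515.35 → $11,259.99
  Sep: +$1,515.35 → $12,775.34
  Oct: +$1,515.35 − $15,806.04 → -$1,515.35
  Nov: +$1,515.35 → $0.00
Lowest trial balance = -$1,515.35 (Oct)
Initial deposit = cushion − low point = $3,030.70 − (-$1,515.35) = $4,546.05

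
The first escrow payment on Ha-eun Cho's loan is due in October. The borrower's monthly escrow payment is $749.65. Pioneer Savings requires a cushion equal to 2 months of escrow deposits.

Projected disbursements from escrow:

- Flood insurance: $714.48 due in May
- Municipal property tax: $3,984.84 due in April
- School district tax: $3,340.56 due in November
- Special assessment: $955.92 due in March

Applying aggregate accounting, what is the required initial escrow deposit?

Cushion = 2 × $749.65 = $1,499.30
Trial balance (start $0, +$749.65 each month, − disbursements):
  Oct: +$749.65 → $749.65
  Nov: +$749.65 − $3,340.56 → -$1,841.26
  Dec: +$749.65 → -$1,091.61
  Jan: +$749.65 → -$341.96
  Feb: +$749.65 → $407.69
  Mar: +$749.65 − $955.92 → $201.42
  Apr: +$749.65 − $3,984.84 → -$3,033.77
  May: +$749.65 − $714.48 → -$2,998.60
  Jun: +$749.65 → -$2,248.95
  Jul: +$749.65 → -$1,499.30
  Aug: +$749.65 → -$749.65
  Sep: +$749.65 → $0.00
Lowest trial balance = -$3,033.77 (Apr)
Initial deposit = cushion − low point = $1,499.30 − (-$3,033.77) = $4,533.07

$4,533.07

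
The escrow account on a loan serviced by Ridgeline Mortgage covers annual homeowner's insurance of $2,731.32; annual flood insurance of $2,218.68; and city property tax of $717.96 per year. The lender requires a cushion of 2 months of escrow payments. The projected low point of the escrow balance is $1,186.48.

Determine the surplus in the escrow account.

$241.82

Homeowner's insurance: $2,731.32
Flood insurance: $2,218.68
City property tax: $717.96
Yearly total = $2,731.32 + $2,218.68 + $717.96 = $5,667.96
Per month = $5,667.96 ÷ 12 = $472.33
Cushion = 2 × $472.33 = $944.66
Excess over cushion: $1,186.48 − $944.66 = $241.82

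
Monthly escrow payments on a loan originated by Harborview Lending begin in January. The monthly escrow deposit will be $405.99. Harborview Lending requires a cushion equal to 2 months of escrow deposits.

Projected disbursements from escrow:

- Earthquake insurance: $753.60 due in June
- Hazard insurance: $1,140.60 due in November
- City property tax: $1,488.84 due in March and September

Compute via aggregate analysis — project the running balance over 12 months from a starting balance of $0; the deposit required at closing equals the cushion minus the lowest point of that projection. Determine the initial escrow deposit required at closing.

$1,217.97

Cushion = 2 × $405.99 = $811.98
Trial balance (start $0, +$405.99 each month, − disbursements):
  Jan: +$405.99 → $405.99
  Feb: +$405.99 → $811.98
  Mar: +$405.99 − $1,488.84 → -$270.87
  Apr: +$405.99 → $135.12
  May: +$405.99 → $541.11
  Jun: +$405.99 − $753.60 → $193.50
  Jul: +$405.99 → $599.49
  Aug: +$405.99 → $1,005.48
  Sep: +$405.99 − $1,488.84 → -$77.37
  Oct: +$405.99 → $328.62
  Nov: +$405.99 − $1,140.60 → -$405.99
  Dec: +$405.99 → $0.00
Lowest trial balance = -$405.99 (Nov)
Initial deposit = cushion − low point = $811.98 − (-$405.99) = $1,217.97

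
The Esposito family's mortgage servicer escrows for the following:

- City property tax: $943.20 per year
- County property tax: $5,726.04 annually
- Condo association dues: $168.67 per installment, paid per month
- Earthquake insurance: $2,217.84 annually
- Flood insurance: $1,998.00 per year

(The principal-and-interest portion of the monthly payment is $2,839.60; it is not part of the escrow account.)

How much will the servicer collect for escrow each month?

$1,075.76

City property tax = $943.20 per year
County property tax = $5,726.04 per year
Condo association dues = $168.67 × 12 = $2,024.04 per year
Earthquake insurance = $2,217.84 per year
Flood insurance = $1,998.00 per year
Combined annual = $943.20 + $5,726.04 + $2,024.04 + $2,217.84 + $1,998.00 = $12,909.12
Monthly = $12,909.12 / 12 = $1,075.76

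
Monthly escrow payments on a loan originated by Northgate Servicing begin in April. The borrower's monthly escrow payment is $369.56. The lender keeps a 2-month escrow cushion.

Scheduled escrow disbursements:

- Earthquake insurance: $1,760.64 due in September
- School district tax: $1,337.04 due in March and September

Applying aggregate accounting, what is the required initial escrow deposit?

Cushion = 2 × $369.56 = $739.12
Trial balance (start $0, +$369.56 each month, − disbursements):
  Apr: +$369.56 → $369.56
  May: +$369.56 → $739.12
  Jun: +$369.56 → $1,108.68
  Jul: +$369.56 → $1,478.24
  Aug: +$369.56 → $1,847.80
  Sep: +$369.56 − $3,097.68 → -$880.32
  Oct: +$369.56 → -$510.76
  Nov: +$369.56 → -$141.20
  Dec: +$369.56 → $228.36
  Jan: +$369.56 → $597.92
  Feb: +$369.56 → $967.48
  Mar: +$369.56 − $1,337.04 → $0.00
Lowest trial balance = -$880.32 (Sep)
Initial deposit = cushion − low point = $739.12 − (-$880.32) = $1,619.44

$1,619.44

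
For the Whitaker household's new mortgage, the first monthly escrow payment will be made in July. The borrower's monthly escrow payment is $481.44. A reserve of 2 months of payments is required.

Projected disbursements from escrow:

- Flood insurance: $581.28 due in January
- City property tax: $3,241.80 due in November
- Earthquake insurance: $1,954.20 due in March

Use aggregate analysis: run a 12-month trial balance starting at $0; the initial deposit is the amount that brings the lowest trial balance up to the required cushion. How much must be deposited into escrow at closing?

$2,407.20

Cushion = 2 × $481.44 = $962.88
Trial balance (start $0, +$481.44 each month, − disbursements):
  Jul: +$481.44 → $481.44
  Aug: +$481.44 → $962.88
  Sep: +$481.44 → $1,444.32
  Oct: +$481.44 → $1,925.76
  Nov: +$481.44 − $3,241.80 → -$834.60
  Dec: +$481.44 → -$353.16
  Jan: +$481.44 − $581.28 → -$453.00
  Feb: +$481.44 → $28.44
  Mar: +$481.44 − $1,954.20 → -$1,444.32
  Apr: +$481.44 → -$962.88
  May: +$481.44 → -$481.44
  Jun: +$481.44 → $0.00
Lowest trial balance = -$1,444.32 (Mar)
Initial deposit = cushion − low point = $962.88 − (-$1,444.32) = $2,407.20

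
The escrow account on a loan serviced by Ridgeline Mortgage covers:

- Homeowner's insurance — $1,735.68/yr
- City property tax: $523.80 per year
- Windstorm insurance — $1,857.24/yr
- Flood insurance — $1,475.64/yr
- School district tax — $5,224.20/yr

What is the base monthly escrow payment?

Homeowner's insurance = $1,735.68/yr
City property tax = $523.80/yr
Windstorm insurance = $1,857.24/yr
Flood insurance = $1,475.64/yr
School district tax = $5,224.20/yr
Yearly total = $1,735.68 + $523.80 + $1,857.24 + $1,475.64 + $5,224.20 = $10,816.56
Per month = $10,816.56 ÷ 12 = $901.38

$901.38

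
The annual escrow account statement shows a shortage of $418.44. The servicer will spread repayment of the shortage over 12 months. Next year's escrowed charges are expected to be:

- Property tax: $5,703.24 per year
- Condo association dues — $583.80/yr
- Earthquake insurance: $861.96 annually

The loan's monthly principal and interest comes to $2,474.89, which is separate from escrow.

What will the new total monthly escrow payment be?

$630.62

Property tax: $5,703.24
Condo association dues: $583.80
Earthquake insurance: $861.96
Combined annual = $5,703.24 + $583.80 + $861.96 = $7,149.00
Per month = $7,149.00 ÷ 12 = $595.75
Shortage spread = $418.44 / 12 = $34.87/mo
New monthly escrow = $595.75 + $34.87 = $630.62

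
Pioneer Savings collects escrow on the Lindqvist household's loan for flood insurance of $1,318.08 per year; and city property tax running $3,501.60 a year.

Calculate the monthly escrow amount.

Flood insurance — $1,318.08/yr
City property tax — $3,501.60/yr
Yearly total = $4,819.68
Per month = $4,819.68 / 12 = $401.64

$401.64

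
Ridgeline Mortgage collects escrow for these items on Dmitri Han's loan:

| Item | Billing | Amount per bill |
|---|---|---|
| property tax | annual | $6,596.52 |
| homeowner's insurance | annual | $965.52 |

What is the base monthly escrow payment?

$630.17

Property tax = $6,596.52/yr
Homeowner's insurance = $965.52/yr
Combined annual = $7,562.04
Monthly = $7,562.04 / 12 = $630.17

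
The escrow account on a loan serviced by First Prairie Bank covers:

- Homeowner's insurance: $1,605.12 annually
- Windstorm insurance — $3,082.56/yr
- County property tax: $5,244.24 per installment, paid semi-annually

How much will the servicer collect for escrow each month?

Homeowner's insurance: $1,605.12/yr
Windstorm insurance: $3,082.56/yr
County property tax: $5,244.24 × 2 = $10,488.48/yr
Total annual escrow = $15,176.16
Monthly escrow = $15,176.16 / 12 = $1,264.68

$1,264.68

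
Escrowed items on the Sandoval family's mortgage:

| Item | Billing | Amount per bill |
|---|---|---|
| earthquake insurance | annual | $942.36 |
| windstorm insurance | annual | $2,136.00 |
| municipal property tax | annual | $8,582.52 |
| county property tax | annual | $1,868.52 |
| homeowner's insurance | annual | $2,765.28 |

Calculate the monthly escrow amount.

$1,357.89

Earthquake insurance = $942.36
Windstorm insurance = $2,136.00
Municipal property tax = $8,582.52
County property tax = $1,868.52
Homeowner's insurance = $2,765.28
Total per year = $942.36 + $2,136.00 + $8,582.52 + $1,868.52 + $2,765.28 = $16,294.68
Monthly = $16,294.68 / 12 = $1,357.89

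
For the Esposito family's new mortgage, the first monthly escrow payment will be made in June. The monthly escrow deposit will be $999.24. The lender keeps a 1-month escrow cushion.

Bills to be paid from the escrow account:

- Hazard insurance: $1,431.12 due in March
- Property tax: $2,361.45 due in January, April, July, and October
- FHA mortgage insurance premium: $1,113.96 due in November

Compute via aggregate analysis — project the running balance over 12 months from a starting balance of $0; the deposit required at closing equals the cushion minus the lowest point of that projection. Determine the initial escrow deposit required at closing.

Cushion = 1 × $999.24 = $999.24
Trial balance (start $0, +$999.24 each month, − disbursements):
  Jun: +$999.24 → $999.24
  Jul: +$999.24 − $2,361.45 → -$362.97
  Aug: +$999.24 → $636.27
  Sep: +$999.24 → $1,635.51
  Oct: +$999.24 − $2,361.45 → $273.30
  Nov: +$999.24 − $1,113.96 → $158.58
  Dec: +$999.24 → $1,157.82
  Jan: +$999.24 − $2,361.45 → -$204.39
  Feb: +$999.24 → $794.85
  Mar: +$999.24 − $1,431.12 → $362.97
  Apr: +$999.24 − $2,361.45 → -$999.24
  May: +$999.24 → $0.00
Lowest trial balance = -$999.24 (Apr)
Initial deposit = cushion − low point = $999.24 − (-$999.24) = $1,998.48

$1,998.48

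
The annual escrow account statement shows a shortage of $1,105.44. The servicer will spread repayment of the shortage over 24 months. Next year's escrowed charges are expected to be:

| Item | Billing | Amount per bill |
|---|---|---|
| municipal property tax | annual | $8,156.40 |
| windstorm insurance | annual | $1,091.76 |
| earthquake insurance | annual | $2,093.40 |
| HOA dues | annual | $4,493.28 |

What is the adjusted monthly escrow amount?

$1,365.63

Municipal property tax — $8,156.40
Windstorm insurance — $1,091.76
Earthquake insurance — $2,093.40
HOA dues — $4,493.28
Total per year = $8,156.40 + $1,091.76 + $2,093.40 + $4,493.28 = $15,834.84
Per month = $15,834.84 ÷ 12 = $1,319.57
Monthly shortage recovery: $1,105.44 ÷ 24 = $46.06
Adjusted monthly = $1,319.57 + $46.06 = $1,365.63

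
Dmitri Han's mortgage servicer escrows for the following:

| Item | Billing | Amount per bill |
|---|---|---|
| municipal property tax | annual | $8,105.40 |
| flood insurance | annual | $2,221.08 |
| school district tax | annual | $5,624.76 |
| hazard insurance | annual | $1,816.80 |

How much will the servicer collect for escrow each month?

$1,480.67

Municipal property tax — $8,105.40/yr
Flood insurance — $2,221.08/yr
School district tax — $5,624.76/yr
Hazard insurance — $1,816.80/yr
Total annual escrow = $17,768.04
Monthly escrow = $17,768.04 ÷ 12 = $1,480.67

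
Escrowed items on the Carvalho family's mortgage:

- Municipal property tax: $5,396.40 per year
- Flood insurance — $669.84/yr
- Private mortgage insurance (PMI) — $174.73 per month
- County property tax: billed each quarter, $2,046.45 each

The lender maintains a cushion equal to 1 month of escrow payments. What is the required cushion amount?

Municipal property tax — $5,396.40
Flood insurance — $669.84
Private mortgage insurance (PMI) — $174.73 × 12 = $2,096.76
County property tax — $2,046.45 × 4 = $8,185.80
Combined annual = $5,396.40 + $669.84 + $2,096.76 + $8,185.80 = $16,348.80
Monthly escrow = $16,348.80 ÷ 12 = $1,362.40
Reserve = 1 × $1,362.40 = $1,362.40

$1,362.40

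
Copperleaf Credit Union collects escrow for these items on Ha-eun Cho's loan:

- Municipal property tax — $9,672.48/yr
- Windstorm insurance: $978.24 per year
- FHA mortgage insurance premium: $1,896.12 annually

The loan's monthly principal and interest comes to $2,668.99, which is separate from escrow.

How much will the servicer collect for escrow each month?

$1,045.57

Municipal property tax: $9,672.48/yr
Windstorm insurance: $978.24/yr
FHA mortgage insurance premium: $1,896.12/yr
Yearly total = $9,672.48 + $978.24 + $1,896.12 = $12,546.84
Base monthly escrow = $12,546.84 / 12 = $1,045.57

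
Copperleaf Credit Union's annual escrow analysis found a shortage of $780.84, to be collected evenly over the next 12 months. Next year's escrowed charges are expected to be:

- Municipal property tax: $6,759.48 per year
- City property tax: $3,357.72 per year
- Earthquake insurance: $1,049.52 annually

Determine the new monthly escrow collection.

$995.63

Municipal property tax: $6,759.48 per year
City property tax: $3,357.72 per year
Earthquake insurance: $1,049.52 per year
Combined annual = $6,759.48 + $3,357.72 + $1,049.52 = $11,166.72
Monthly escrow = $11,166.72 / 12 = $930.56
Shortage spread = $780.84 ÷ 12 = $65.07/mo
New monthly escrow = $930.56 + $65.07 = $995.63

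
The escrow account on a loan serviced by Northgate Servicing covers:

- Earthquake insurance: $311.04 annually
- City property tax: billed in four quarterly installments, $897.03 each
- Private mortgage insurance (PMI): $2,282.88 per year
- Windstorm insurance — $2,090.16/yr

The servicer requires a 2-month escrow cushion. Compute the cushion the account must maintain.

$1,378.70

Earthquake insurance = $311.04 per year
City property tax = $897.03 × 4 = $3,588.12 per year
Private mortgage insurance (PMI) = $2,282.88 per year
Windstorm insurance = $2,090.16 per year
Yearly total = $8,272.20
Monthly = $8,272.20 ÷ 12 = $689.35
Cushion = 2 × $689.35 = $1,378.70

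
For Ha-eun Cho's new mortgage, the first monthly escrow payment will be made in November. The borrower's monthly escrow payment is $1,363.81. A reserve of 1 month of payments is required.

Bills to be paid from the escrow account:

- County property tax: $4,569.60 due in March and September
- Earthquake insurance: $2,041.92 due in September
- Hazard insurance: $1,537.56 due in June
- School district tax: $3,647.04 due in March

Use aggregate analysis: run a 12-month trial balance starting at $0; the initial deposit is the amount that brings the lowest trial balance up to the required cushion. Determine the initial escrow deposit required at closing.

Cushion = 1 × $1,363.81 = $1,363.81
Trial balance (start $0, +$1,363.81 each month, − disbursements):
  Nov: +$1,363.81 → $1,363.81
  Dec: +$1,363.81 → $2,727.62
  Jan: +$1,363.81 → $4,091.43
  Feb: +$1,363.81 → $5,455.24
  Mar: +$1,363.81 − $8,216.64 → -$1,397.59
  Apr: +$1,363.81 → -$33.78
  May: +$1,363.81 → $1,330.03
  Jun: +$1,363.81 − $1,537.56 → $1,156.28
  Jul: +$1,363.81 → $2,520.09
  Aug: +$1,363.81 → $3,883.90
  Sep: +$1,363.81 − $6,611.52 → -$1,363.81
  Oct: +$1,363.81 → $0.00
Lowest trial balance = -$1,397.59 (Mar)
Initial deposit = cushion − low point = $1,363.81 − (-$1,397.59) = $2,761.40

$2,761.40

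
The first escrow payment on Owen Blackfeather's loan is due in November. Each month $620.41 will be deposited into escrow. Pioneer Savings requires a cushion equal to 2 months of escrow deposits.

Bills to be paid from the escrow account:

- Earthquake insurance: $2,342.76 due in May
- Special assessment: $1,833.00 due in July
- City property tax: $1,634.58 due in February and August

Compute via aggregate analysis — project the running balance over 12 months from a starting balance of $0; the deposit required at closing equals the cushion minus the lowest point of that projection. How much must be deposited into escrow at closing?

Cushion = 2 × $620.41 = $1,240.82
Trial balance (start $0, +$620.41 each month, − disbursements):
  Nov: +$620.41 → $620.41
  Dec: +$620.41 → $1,240.82
  Jan: +$620.41 → $1,861.23
  Feb: +$620.41 − $1,634.58 → $847.06
  Mar: +$620.41 → $1,467.47
  Apr: +$620.41 → $2,087.88
  May: +$620.41 − $2,342.76 → $365.53
  Jun: +$620.41 → $985.94
  Jul: +$620.41 − $1,833.00 → -$226.65
  Aug: +$620.41 − $1,634.58 → -$1,240.82
  Sep: +$620.41 → -$620.41
  Oct: +$620.41 → $0.00
Lowest trial balance = -$1,240.82 (Aug)
Initial deposit = cushion − low point = $1,240.82 − (-$1,240.82) = $2,481.64

$2,481.64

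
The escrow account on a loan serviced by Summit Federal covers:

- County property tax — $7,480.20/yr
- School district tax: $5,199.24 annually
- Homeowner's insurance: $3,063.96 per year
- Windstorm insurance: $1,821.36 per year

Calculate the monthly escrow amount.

$1,463.73

County property tax — $7,480.20
School district tax — $5,199.24
Homeowner's insurance — $3,063.96
Windstorm insurance — $1,821.36
Yearly total = $7,480.20 + $5,199.24 + $3,063.96 + $1,821.36 = $17,564.76
Monthly escrow = $17,564.76 / 12 = $1,463.73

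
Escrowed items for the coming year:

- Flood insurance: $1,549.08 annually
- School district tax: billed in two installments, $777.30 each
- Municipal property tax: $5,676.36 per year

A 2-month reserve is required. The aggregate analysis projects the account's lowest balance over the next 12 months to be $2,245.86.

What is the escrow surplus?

$782.52

Flood insurance — $1,549.08 per year
School district tax — $777.30 × 2 = $1,554.60 per year
Municipal property tax — $5,676.36 per year
Combined annual = $1,549.08 + $1,554.60 + $5,676.36 = $8,780.04
Per month = $8,780.04 ÷ 12 = $731.67
Cushion = 2 × $731.67 = $1,463.34
Surplus = $2,245.86 − $1,463.34 = $782.52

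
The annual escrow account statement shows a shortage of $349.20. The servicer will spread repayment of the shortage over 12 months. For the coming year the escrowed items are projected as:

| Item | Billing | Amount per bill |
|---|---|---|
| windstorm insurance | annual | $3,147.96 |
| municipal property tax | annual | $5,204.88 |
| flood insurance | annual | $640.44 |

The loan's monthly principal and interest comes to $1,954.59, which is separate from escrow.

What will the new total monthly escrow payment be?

Windstorm insurance: $3,147.96 annually
Municipal property tax: $5,204.88 annually
Flood insurance: $640.44 annually
Total per year = $3,147.96 + $5,204.88 + $640.44 = $8,993.28
Base monthly escrow = $8,993.28 / 12 = $749.44
Shortage per month = $349.20 ÷ 12 = $29.10
New monthly escrow = $749.44 + $29.10 = $778.54

$778.54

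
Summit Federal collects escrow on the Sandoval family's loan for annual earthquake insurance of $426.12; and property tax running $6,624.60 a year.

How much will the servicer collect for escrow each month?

$587.56

Earthquake insurance — $426.12/yr
Property tax — $6,624.60/yr
Yearly total = $7,050.72
Monthly = $7,050.72 / 12 = $587.56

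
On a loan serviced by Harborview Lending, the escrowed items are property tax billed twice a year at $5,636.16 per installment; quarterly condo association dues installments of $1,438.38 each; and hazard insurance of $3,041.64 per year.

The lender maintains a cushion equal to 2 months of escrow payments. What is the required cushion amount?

$3,344.58

Property tax: $5,636.16 × 2 = $11,272.32/yr
Condo association dues: $1,438.38 × 4 = $5,753.52/yr
Hazard insurance: $3,041.64/yr
Annual escrow total = $20,067.48
Monthly escrow = $20,067.48 ÷ 12 = $1,672.29
Required cushion = 2 × $1,672.29 = $3,344.58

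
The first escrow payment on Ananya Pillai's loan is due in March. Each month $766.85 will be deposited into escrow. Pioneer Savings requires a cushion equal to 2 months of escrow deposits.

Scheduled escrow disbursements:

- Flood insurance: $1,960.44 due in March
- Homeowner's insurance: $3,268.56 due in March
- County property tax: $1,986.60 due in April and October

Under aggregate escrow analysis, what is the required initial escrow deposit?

Cushion = 2 × $766.85 = $1,533.70
Trial balance (start $0, +$766.85 each month, − disbursements):
  Mar: +$766.85 − $5,229.00 → -$4,462.15
  Apr: +$766.85 − $1,986.60 → -$5,681.90
  May: +$766.85 → -$4,915.05
  Jun: +$766.85 → -$4,148.20
  Jul: +$766.85 → -$3,381.35
  Aug: +$766.85 → -$2,614.50
  Sep: +$766.85 → -$1,847.65
  Oct: +$766.85 − $1,986.60 → -$3,067.40
  Nov: +$766.85 → -$2,300.55
  Dec: +$766.85 → -$1,533.70
  Jan: +$766.85 → -$766.85
  Feb: +$766.85 → $0.00
Lowest trial balance = -$5,681.90 (Apr)
Initial deposit = cushion − low point = $1,533.70 − (-$5,681.90) = $7,215.60

$7,215.60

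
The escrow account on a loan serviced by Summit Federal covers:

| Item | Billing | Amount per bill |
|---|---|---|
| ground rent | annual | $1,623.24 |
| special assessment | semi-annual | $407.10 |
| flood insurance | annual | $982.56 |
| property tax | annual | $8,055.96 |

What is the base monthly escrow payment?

$956.33

Ground rent = $1,623.24
Special assessment = $407.10 × 2 = $814.20
Flood insurance = $982.56
Property tax = $8,055.96
Yearly total = $1,623.24 + $814.20 + $982.56 + $8,055.96 = $11,475.96
Monthly escrow = $11,475.96 ÷ 12 = $956.33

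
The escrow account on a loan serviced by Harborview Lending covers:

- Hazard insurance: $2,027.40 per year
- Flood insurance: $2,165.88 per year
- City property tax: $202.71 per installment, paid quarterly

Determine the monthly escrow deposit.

Hazard insurance — $2,027.40 per year
Flood insurance — $2,165.88 per year
City property tax — $202.71 × 4 = $810.84 per year
Combined annual = $5,004.12
Monthly = $5,004.12 / 12 = $417.01

$417.01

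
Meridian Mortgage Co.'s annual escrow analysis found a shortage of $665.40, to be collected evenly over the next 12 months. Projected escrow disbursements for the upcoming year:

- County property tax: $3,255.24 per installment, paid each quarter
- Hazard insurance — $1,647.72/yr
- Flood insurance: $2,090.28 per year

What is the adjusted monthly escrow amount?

County property tax — $3,255.24 × 4 = $13,020.96/yr
Hazard insurance — $1,647.72/yr
Flood insurance — $2,090.28/yr
Combined annual = $16,758.96
Per month = $16,758.96 / 12 = $1,396.58
Shortage per month = $665.40 / 12 = $55.45
Adjusted monthly = $1,396.58 + $55.45 = $1,452.03

$1,452.03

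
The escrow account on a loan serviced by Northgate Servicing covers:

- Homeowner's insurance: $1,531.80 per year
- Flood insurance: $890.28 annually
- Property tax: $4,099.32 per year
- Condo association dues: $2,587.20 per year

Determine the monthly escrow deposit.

$759.05

Homeowner's insurance = $1,531.80 per year
Flood insurance = $890.28 per year
Property tax = $4,099.32 per year
Condo association dues = $2,587.20 per year
Total per year = $9,108.60
Monthly = $9,108.60 / 12 = $759.05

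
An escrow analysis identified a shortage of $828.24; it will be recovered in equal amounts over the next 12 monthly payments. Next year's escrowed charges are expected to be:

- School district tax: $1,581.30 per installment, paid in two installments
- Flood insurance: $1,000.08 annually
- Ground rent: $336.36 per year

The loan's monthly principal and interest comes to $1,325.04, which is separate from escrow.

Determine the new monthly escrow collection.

School district tax = $1,581.30 × 2 = $3,162.60 annually
Flood insurance = $1,000.08 annually
Ground rent = $336.36 annually
Total per year = $4,499.04
Per month = $4,499.04 / 12 = $374.92
Monthly shortage recovery: $828.24 / 12 = $69.02
Adjusted monthly = $374.92 + $69.02 = $443.94

$443.94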